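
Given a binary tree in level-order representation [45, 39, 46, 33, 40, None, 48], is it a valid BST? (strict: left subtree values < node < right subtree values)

Level-order array: [45, 39, 46, 33, 40, None, 48]
Validate using subtree bounds (lo, hi): at each node, require lo < value < hi,
then recurse left with hi=value and right with lo=value.
Preorder trace (stopping at first violation):
  at node 45 with bounds (-inf, +inf): OK
  at node 39 with bounds (-inf, 45): OK
  at node 33 with bounds (-inf, 39): OK
  at node 40 with bounds (39, 45): OK
  at node 46 with bounds (45, +inf): OK
  at node 48 with bounds (46, +inf): OK
No violation found at any node.
Result: Valid BST


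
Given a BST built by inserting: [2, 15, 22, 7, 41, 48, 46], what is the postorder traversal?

Tree insertion order: [2, 15, 22, 7, 41, 48, 46]
Tree (level-order array): [2, None, 15, 7, 22, None, None, None, 41, None, 48, 46]
Postorder traversal: [7, 46, 48, 41, 22, 15, 2]


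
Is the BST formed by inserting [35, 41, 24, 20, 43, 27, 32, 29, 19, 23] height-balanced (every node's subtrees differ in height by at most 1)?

Tree (level-order array): [35, 24, 41, 20, 27, None, 43, 19, 23, None, 32, None, None, None, None, None, None, 29]
Definition: a tree is height-balanced if, at every node, |h(left) - h(right)| <= 1 (empty subtree has height -1).
Bottom-up per-node check:
  node 19: h_left=-1, h_right=-1, diff=0 [OK], height=0
  node 23: h_left=-1, h_right=-1, diff=0 [OK], height=0
  node 20: h_left=0, h_right=0, diff=0 [OK], height=1
  node 29: h_left=-1, h_right=-1, diff=0 [OK], height=0
  node 32: h_left=0, h_right=-1, diff=1 [OK], height=1
  node 27: h_left=-1, h_right=1, diff=2 [FAIL (|-1-1|=2 > 1)], height=2
  node 24: h_left=1, h_right=2, diff=1 [OK], height=3
  node 43: h_left=-1, h_right=-1, diff=0 [OK], height=0
  node 41: h_left=-1, h_right=0, diff=1 [OK], height=1
  node 35: h_left=3, h_right=1, diff=2 [FAIL (|3-1|=2 > 1)], height=4
Node 27 violates the condition: |-1 - 1| = 2 > 1.
Result: Not balanced


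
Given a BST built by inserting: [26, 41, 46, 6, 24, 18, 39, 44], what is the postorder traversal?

Tree insertion order: [26, 41, 46, 6, 24, 18, 39, 44]
Tree (level-order array): [26, 6, 41, None, 24, 39, 46, 18, None, None, None, 44]
Postorder traversal: [18, 24, 6, 39, 44, 46, 41, 26]


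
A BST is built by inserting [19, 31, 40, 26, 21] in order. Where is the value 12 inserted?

Starting tree (level order): [19, None, 31, 26, 40, 21]
Insertion path: 19
Result: insert 12 as left child of 19
Final tree (level order): [19, 12, 31, None, None, 26, 40, 21]


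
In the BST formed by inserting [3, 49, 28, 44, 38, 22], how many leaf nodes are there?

Tree built from: [3, 49, 28, 44, 38, 22]
Tree (level-order array): [3, None, 49, 28, None, 22, 44, None, None, 38]
Rule: A leaf has 0 children.
Per-node child counts:
  node 3: 1 child(ren)
  node 49: 1 child(ren)
  node 28: 2 child(ren)
  node 22: 0 child(ren)
  node 44: 1 child(ren)
  node 38: 0 child(ren)
Matching nodes: [22, 38]
Count of leaf nodes: 2


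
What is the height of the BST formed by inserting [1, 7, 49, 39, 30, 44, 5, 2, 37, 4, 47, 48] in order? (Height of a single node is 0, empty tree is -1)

Insertion order: [1, 7, 49, 39, 30, 44, 5, 2, 37, 4, 47, 48]
Tree (level-order array): [1, None, 7, 5, 49, 2, None, 39, None, None, 4, 30, 44, None, None, None, 37, None, 47, None, None, None, 48]
Compute height bottom-up (empty subtree = -1):
  height(4) = 1 + max(-1, -1) = 0
  height(2) = 1 + max(-1, 0) = 1
  height(5) = 1 + max(1, -1) = 2
  height(37) = 1 + max(-1, -1) = 0
  height(30) = 1 + max(-1, 0) = 1
  height(48) = 1 + max(-1, -1) = 0
  height(47) = 1 + max(-1, 0) = 1
  height(44) = 1 + max(-1, 1) = 2
  height(39) = 1 + max(1, 2) = 3
  height(49) = 1 + max(3, -1) = 4
  height(7) = 1 + max(2, 4) = 5
  height(1) = 1 + max(-1, 5) = 6
Height = 6


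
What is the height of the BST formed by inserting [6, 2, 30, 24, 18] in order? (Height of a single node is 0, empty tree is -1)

Insertion order: [6, 2, 30, 24, 18]
Tree (level-order array): [6, 2, 30, None, None, 24, None, 18]
Compute height bottom-up (empty subtree = -1):
  height(2) = 1 + max(-1, -1) = 0
  height(18) = 1 + max(-1, -1) = 0
  height(24) = 1 + max(0, -1) = 1
  height(30) = 1 + max(1, -1) = 2
  height(6) = 1 + max(0, 2) = 3
Height = 3


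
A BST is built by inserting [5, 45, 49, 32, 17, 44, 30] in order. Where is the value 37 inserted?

Starting tree (level order): [5, None, 45, 32, 49, 17, 44, None, None, None, 30]
Insertion path: 5 -> 45 -> 32 -> 44
Result: insert 37 as left child of 44
Final tree (level order): [5, None, 45, 32, 49, 17, 44, None, None, None, 30, 37]


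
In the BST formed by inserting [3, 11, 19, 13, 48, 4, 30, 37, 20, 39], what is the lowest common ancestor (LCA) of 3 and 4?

Tree insertion order: [3, 11, 19, 13, 48, 4, 30, 37, 20, 39]
Tree (level-order array): [3, None, 11, 4, 19, None, None, 13, 48, None, None, 30, None, 20, 37, None, None, None, 39]
In a BST, the LCA of p=3, q=4 is the first node v on the
root-to-leaf path with p <= v <= q (go left if both < v, right if both > v).
Walk from root:
  at 3: 3 <= 3 <= 4, this is the LCA
LCA = 3


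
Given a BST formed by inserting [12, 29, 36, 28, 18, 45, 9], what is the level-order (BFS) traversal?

Tree insertion order: [12, 29, 36, 28, 18, 45, 9]
Tree (level-order array): [12, 9, 29, None, None, 28, 36, 18, None, None, 45]
BFS from the root, enqueuing left then right child of each popped node:
  queue [12] -> pop 12, enqueue [9, 29], visited so far: [12]
  queue [9, 29] -> pop 9, enqueue [none], visited so far: [12, 9]
  queue [29] -> pop 29, enqueue [28, 36], visited so far: [12, 9, 29]
  queue [28, 36] -> pop 28, enqueue [18], visited so far: [12, 9, 29, 28]
  queue [36, 18] -> pop 36, enqueue [45], visited so far: [12, 9, 29, 28, 36]
  queue [18, 45] -> pop 18, enqueue [none], visited so far: [12, 9, 29, 28, 36, 18]
  queue [45] -> pop 45, enqueue [none], visited so far: [12, 9, 29, 28, 36, 18, 45]
Result: [12, 9, 29, 28, 36, 18, 45]


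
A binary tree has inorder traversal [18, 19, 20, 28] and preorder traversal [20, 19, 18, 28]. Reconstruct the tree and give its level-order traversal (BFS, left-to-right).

Inorder:  [18, 19, 20, 28]
Preorder: [20, 19, 18, 28]
Algorithm: preorder visits root first, so consume preorder in order;
for each root, split the current inorder slice at that value into
left-subtree inorder and right-subtree inorder, then recurse.
Recursive splits:
  root=20; inorder splits into left=[18, 19], right=[28]
  root=19; inorder splits into left=[18], right=[]
  root=18; inorder splits into left=[], right=[]
  root=28; inorder splits into left=[], right=[]
Reconstructed level-order: [20, 19, 28, 18]


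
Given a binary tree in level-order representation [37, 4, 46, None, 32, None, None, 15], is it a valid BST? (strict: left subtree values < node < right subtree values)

Level-order array: [37, 4, 46, None, 32, None, None, 15]
Validate using subtree bounds (lo, hi): at each node, require lo < value < hi,
then recurse left with hi=value and right with lo=value.
Preorder trace (stopping at first violation):
  at node 37 with bounds (-inf, +inf): OK
  at node 4 with bounds (-inf, 37): OK
  at node 32 with bounds (4, 37): OK
  at node 15 with bounds (4, 32): OK
  at node 46 with bounds (37, +inf): OK
No violation found at any node.
Result: Valid BST


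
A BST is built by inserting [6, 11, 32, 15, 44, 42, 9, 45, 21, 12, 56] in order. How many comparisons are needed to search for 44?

Search path for 44: 6 -> 11 -> 32 -> 44
Found: True
Comparisons: 4


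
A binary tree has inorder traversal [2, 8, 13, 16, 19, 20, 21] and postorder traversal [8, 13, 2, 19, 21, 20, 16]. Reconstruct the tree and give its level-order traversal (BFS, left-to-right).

Inorder:   [2, 8, 13, 16, 19, 20, 21]
Postorder: [8, 13, 2, 19, 21, 20, 16]
Algorithm: postorder visits root last, so walk postorder right-to-left;
each value is the root of the current inorder slice — split it at that
value, recurse on the right subtree first, then the left.
Recursive splits:
  root=16; inorder splits into left=[2, 8, 13], right=[19, 20, 21]
  root=20; inorder splits into left=[19], right=[21]
  root=21; inorder splits into left=[], right=[]
  root=19; inorder splits into left=[], right=[]
  root=2; inorder splits into left=[], right=[8, 13]
  root=13; inorder splits into left=[8], right=[]
  root=8; inorder splits into left=[], right=[]
Reconstructed level-order: [16, 2, 20, 13, 19, 21, 8]


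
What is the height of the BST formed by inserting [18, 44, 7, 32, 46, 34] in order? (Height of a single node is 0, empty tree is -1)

Insertion order: [18, 44, 7, 32, 46, 34]
Tree (level-order array): [18, 7, 44, None, None, 32, 46, None, 34]
Compute height bottom-up (empty subtree = -1):
  height(7) = 1 + max(-1, -1) = 0
  height(34) = 1 + max(-1, -1) = 0
  height(32) = 1 + max(-1, 0) = 1
  height(46) = 1 + max(-1, -1) = 0
  height(44) = 1 + max(1, 0) = 2
  height(18) = 1 + max(0, 2) = 3
Height = 3


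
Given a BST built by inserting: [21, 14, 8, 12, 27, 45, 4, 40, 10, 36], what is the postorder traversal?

Tree insertion order: [21, 14, 8, 12, 27, 45, 4, 40, 10, 36]
Tree (level-order array): [21, 14, 27, 8, None, None, 45, 4, 12, 40, None, None, None, 10, None, 36]
Postorder traversal: [4, 10, 12, 8, 14, 36, 40, 45, 27, 21]


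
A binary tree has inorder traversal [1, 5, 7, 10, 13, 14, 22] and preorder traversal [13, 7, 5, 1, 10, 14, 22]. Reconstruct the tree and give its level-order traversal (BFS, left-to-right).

Inorder:  [1, 5, 7, 10, 13, 14, 22]
Preorder: [13, 7, 5, 1, 10, 14, 22]
Algorithm: preorder visits root first, so consume preorder in order;
for each root, split the current inorder slice at that value into
left-subtree inorder and right-subtree inorder, then recurse.
Recursive splits:
  root=13; inorder splits into left=[1, 5, 7, 10], right=[14, 22]
  root=7; inorder splits into left=[1, 5], right=[10]
  root=5; inorder splits into left=[1], right=[]
  root=1; inorder splits into left=[], right=[]
  root=10; inorder splits into left=[], right=[]
  root=14; inorder splits into left=[], right=[22]
  root=22; inorder splits into left=[], right=[]
Reconstructed level-order: [13, 7, 14, 5, 10, 22, 1]


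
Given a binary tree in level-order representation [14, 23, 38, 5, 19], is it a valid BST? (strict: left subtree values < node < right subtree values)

Level-order array: [14, 23, 38, 5, 19]
Validate using subtree bounds (lo, hi): at each node, require lo < value < hi,
then recurse left with hi=value and right with lo=value.
Preorder trace (stopping at first violation):
  at node 14 with bounds (-inf, +inf): OK
  at node 23 with bounds (-inf, 14): VIOLATION
Node 23 violates its bound: not (-inf < 23 < 14).
Result: Not a valid BST


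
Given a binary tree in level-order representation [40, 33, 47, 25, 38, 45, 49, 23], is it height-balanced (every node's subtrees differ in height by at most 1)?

Tree (level-order array): [40, 33, 47, 25, 38, 45, 49, 23]
Definition: a tree is height-balanced if, at every node, |h(left) - h(right)| <= 1 (empty subtree has height -1).
Bottom-up per-node check:
  node 23: h_left=-1, h_right=-1, diff=0 [OK], height=0
  node 25: h_left=0, h_right=-1, diff=1 [OK], height=1
  node 38: h_left=-1, h_right=-1, diff=0 [OK], height=0
  node 33: h_left=1, h_right=0, diff=1 [OK], height=2
  node 45: h_left=-1, h_right=-1, diff=0 [OK], height=0
  node 49: h_left=-1, h_right=-1, diff=0 [OK], height=0
  node 47: h_left=0, h_right=0, diff=0 [OK], height=1
  node 40: h_left=2, h_right=1, diff=1 [OK], height=3
All nodes satisfy the balance condition.
Result: Balanced


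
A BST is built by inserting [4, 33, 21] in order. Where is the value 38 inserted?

Starting tree (level order): [4, None, 33, 21]
Insertion path: 4 -> 33
Result: insert 38 as right child of 33
Final tree (level order): [4, None, 33, 21, 38]


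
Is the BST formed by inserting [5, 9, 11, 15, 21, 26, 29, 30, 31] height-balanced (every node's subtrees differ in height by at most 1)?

Tree (level-order array): [5, None, 9, None, 11, None, 15, None, 21, None, 26, None, 29, None, 30, None, 31]
Definition: a tree is height-balanced if, at every node, |h(left) - h(right)| <= 1 (empty subtree has height -1).
Bottom-up per-node check:
  node 31: h_left=-1, h_right=-1, diff=0 [OK], height=0
  node 30: h_left=-1, h_right=0, diff=1 [OK], height=1
  node 29: h_left=-1, h_right=1, diff=2 [FAIL (|-1-1|=2 > 1)], height=2
  node 26: h_left=-1, h_right=2, diff=3 [FAIL (|-1-2|=3 > 1)], height=3
  node 21: h_left=-1, h_right=3, diff=4 [FAIL (|-1-3|=4 > 1)], height=4
  node 15: h_left=-1, h_right=4, diff=5 [FAIL (|-1-4|=5 > 1)], height=5
  node 11: h_left=-1, h_right=5, diff=6 [FAIL (|-1-5|=6 > 1)], height=6
  node 9: h_left=-1, h_right=6, diff=7 [FAIL (|-1-6|=7 > 1)], height=7
  node 5: h_left=-1, h_right=7, diff=8 [FAIL (|-1-7|=8 > 1)], height=8
Node 29 violates the condition: |-1 - 1| = 2 > 1.
Result: Not balanced


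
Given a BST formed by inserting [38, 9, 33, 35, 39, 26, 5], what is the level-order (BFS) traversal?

Tree insertion order: [38, 9, 33, 35, 39, 26, 5]
Tree (level-order array): [38, 9, 39, 5, 33, None, None, None, None, 26, 35]
BFS from the root, enqueuing left then right child of each popped node:
  queue [38] -> pop 38, enqueue [9, 39], visited so far: [38]
  queue [9, 39] -> pop 9, enqueue [5, 33], visited so far: [38, 9]
  queue [39, 5, 33] -> pop 39, enqueue [none], visited so far: [38, 9, 39]
  queue [5, 33] -> pop 5, enqueue [none], visited so far: [38, 9, 39, 5]
  queue [33] -> pop 33, enqueue [26, 35], visited so far: [38, 9, 39, 5, 33]
  queue [26, 35] -> pop 26, enqueue [none], visited so far: [38, 9, 39, 5, 33, 26]
  queue [35] -> pop 35, enqueue [none], visited so far: [38, 9, 39, 5, 33, 26, 35]
Result: [38, 9, 39, 5, 33, 26, 35]


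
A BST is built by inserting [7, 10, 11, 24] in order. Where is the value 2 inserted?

Starting tree (level order): [7, None, 10, None, 11, None, 24]
Insertion path: 7
Result: insert 2 as left child of 7
Final tree (level order): [7, 2, 10, None, None, None, 11, None, 24]


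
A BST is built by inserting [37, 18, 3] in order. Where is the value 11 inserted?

Starting tree (level order): [37, 18, None, 3]
Insertion path: 37 -> 18 -> 3
Result: insert 11 as right child of 3
Final tree (level order): [37, 18, None, 3, None, None, 11]


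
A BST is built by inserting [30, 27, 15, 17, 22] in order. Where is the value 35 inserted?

Starting tree (level order): [30, 27, None, 15, None, None, 17, None, 22]
Insertion path: 30
Result: insert 35 as right child of 30
Final tree (level order): [30, 27, 35, 15, None, None, None, None, 17, None, 22]


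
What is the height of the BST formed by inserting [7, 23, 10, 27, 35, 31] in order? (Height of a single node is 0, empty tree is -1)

Insertion order: [7, 23, 10, 27, 35, 31]
Tree (level-order array): [7, None, 23, 10, 27, None, None, None, 35, 31]
Compute height bottom-up (empty subtree = -1):
  height(10) = 1 + max(-1, -1) = 0
  height(31) = 1 + max(-1, -1) = 0
  height(35) = 1 + max(0, -1) = 1
  height(27) = 1 + max(-1, 1) = 2
  height(23) = 1 + max(0, 2) = 3
  height(7) = 1 + max(-1, 3) = 4
Height = 4


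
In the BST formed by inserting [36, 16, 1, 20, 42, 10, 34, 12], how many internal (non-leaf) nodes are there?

Tree built from: [36, 16, 1, 20, 42, 10, 34, 12]
Tree (level-order array): [36, 16, 42, 1, 20, None, None, None, 10, None, 34, None, 12]
Rule: An internal node has at least one child.
Per-node child counts:
  node 36: 2 child(ren)
  node 16: 2 child(ren)
  node 1: 1 child(ren)
  node 10: 1 child(ren)
  node 12: 0 child(ren)
  node 20: 1 child(ren)
  node 34: 0 child(ren)
  node 42: 0 child(ren)
Matching nodes: [36, 16, 1, 10, 20]
Count of internal (non-leaf) nodes: 5


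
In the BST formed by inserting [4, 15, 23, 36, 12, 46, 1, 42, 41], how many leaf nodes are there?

Tree built from: [4, 15, 23, 36, 12, 46, 1, 42, 41]
Tree (level-order array): [4, 1, 15, None, None, 12, 23, None, None, None, 36, None, 46, 42, None, 41]
Rule: A leaf has 0 children.
Per-node child counts:
  node 4: 2 child(ren)
  node 1: 0 child(ren)
  node 15: 2 child(ren)
  node 12: 0 child(ren)
  node 23: 1 child(ren)
  node 36: 1 child(ren)
  node 46: 1 child(ren)
  node 42: 1 child(ren)
  node 41: 0 child(ren)
Matching nodes: [1, 12, 41]
Count of leaf nodes: 3


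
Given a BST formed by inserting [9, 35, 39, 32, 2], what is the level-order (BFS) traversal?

Tree insertion order: [9, 35, 39, 32, 2]
Tree (level-order array): [9, 2, 35, None, None, 32, 39]
BFS from the root, enqueuing left then right child of each popped node:
  queue [9] -> pop 9, enqueue [2, 35], visited so far: [9]
  queue [2, 35] -> pop 2, enqueue [none], visited so far: [9, 2]
  queue [35] -> pop 35, enqueue [32, 39], visited so far: [9, 2, 35]
  queue [32, 39] -> pop 32, enqueue [none], visited so far: [9, 2, 35, 32]
  queue [39] -> pop 39, enqueue [none], visited so far: [9, 2, 35, 32, 39]
Result: [9, 2, 35, 32, 39]


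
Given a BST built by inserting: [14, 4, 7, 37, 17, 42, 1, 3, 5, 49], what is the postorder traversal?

Tree insertion order: [14, 4, 7, 37, 17, 42, 1, 3, 5, 49]
Tree (level-order array): [14, 4, 37, 1, 7, 17, 42, None, 3, 5, None, None, None, None, 49]
Postorder traversal: [3, 1, 5, 7, 4, 17, 49, 42, 37, 14]


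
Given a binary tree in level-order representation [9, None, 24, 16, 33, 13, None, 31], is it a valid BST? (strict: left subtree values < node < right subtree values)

Level-order array: [9, None, 24, 16, 33, 13, None, 31]
Validate using subtree bounds (lo, hi): at each node, require lo < value < hi,
then recurse left with hi=value and right with lo=value.
Preorder trace (stopping at first violation):
  at node 9 with bounds (-inf, +inf): OK
  at node 24 with bounds (9, +inf): OK
  at node 16 with bounds (9, 24): OK
  at node 13 with bounds (9, 16): OK
  at node 33 with bounds (24, +inf): OK
  at node 31 with bounds (24, 33): OK
No violation found at any node.
Result: Valid BST


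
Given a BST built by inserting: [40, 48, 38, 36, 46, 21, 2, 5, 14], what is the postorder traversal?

Tree insertion order: [40, 48, 38, 36, 46, 21, 2, 5, 14]
Tree (level-order array): [40, 38, 48, 36, None, 46, None, 21, None, None, None, 2, None, None, 5, None, 14]
Postorder traversal: [14, 5, 2, 21, 36, 38, 46, 48, 40]


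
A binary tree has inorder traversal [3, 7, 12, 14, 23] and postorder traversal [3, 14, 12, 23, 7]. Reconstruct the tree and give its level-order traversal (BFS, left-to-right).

Inorder:   [3, 7, 12, 14, 23]
Postorder: [3, 14, 12, 23, 7]
Algorithm: postorder visits root last, so walk postorder right-to-left;
each value is the root of the current inorder slice — split it at that
value, recurse on the right subtree first, then the left.
Recursive splits:
  root=7; inorder splits into left=[3], right=[12, 14, 23]
  root=23; inorder splits into left=[12, 14], right=[]
  root=12; inorder splits into left=[], right=[14]
  root=14; inorder splits into left=[], right=[]
  root=3; inorder splits into left=[], right=[]
Reconstructed level-order: [7, 3, 23, 12, 14]


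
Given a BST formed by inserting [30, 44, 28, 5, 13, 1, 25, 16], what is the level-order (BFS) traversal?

Tree insertion order: [30, 44, 28, 5, 13, 1, 25, 16]
Tree (level-order array): [30, 28, 44, 5, None, None, None, 1, 13, None, None, None, 25, 16]
BFS from the root, enqueuing left then right child of each popped node:
  queue [30] -> pop 30, enqueue [28, 44], visited so far: [30]
  queue [28, 44] -> pop 28, enqueue [5], visited so far: [30, 28]
  queue [44, 5] -> pop 44, enqueue [none], visited so far: [30, 28, 44]
  queue [5] -> pop 5, enqueue [1, 13], visited so far: [30, 28, 44, 5]
  queue [1, 13] -> pop 1, enqueue [none], visited so far: [30, 28, 44, 5, 1]
  queue [13] -> pop 13, enqueue [25], visited so far: [30, 28, 44, 5, 1, 13]
  queue [25] -> pop 25, enqueue [16], visited so far: [30, 28, 44, 5, 1, 13, 25]
  queue [16] -> pop 16, enqueue [none], visited so far: [30, 28, 44, 5, 1, 13, 25, 16]
Result: [30, 28, 44, 5, 1, 13, 25, 16]


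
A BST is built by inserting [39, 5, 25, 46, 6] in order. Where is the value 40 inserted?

Starting tree (level order): [39, 5, 46, None, 25, None, None, 6]
Insertion path: 39 -> 46
Result: insert 40 as left child of 46
Final tree (level order): [39, 5, 46, None, 25, 40, None, 6]


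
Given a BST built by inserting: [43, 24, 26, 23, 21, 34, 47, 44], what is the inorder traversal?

Tree insertion order: [43, 24, 26, 23, 21, 34, 47, 44]
Tree (level-order array): [43, 24, 47, 23, 26, 44, None, 21, None, None, 34]
Inorder traversal: [21, 23, 24, 26, 34, 43, 44, 47]


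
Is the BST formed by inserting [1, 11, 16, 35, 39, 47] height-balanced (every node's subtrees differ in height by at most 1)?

Tree (level-order array): [1, None, 11, None, 16, None, 35, None, 39, None, 47]
Definition: a tree is height-balanced if, at every node, |h(left) - h(right)| <= 1 (empty subtree has height -1).
Bottom-up per-node check:
  node 47: h_left=-1, h_right=-1, diff=0 [OK], height=0
  node 39: h_left=-1, h_right=0, diff=1 [OK], height=1
  node 35: h_left=-1, h_right=1, diff=2 [FAIL (|-1-1|=2 > 1)], height=2
  node 16: h_left=-1, h_right=2, diff=3 [FAIL (|-1-2|=3 > 1)], height=3
  node 11: h_left=-1, h_right=3, diff=4 [FAIL (|-1-3|=4 > 1)], height=4
  node 1: h_left=-1, h_right=4, diff=5 [FAIL (|-1-4|=5 > 1)], height=5
Node 35 violates the condition: |-1 - 1| = 2 > 1.
Result: Not balanced


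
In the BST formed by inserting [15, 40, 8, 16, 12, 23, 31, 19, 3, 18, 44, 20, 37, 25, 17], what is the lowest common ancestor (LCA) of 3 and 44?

Tree insertion order: [15, 40, 8, 16, 12, 23, 31, 19, 3, 18, 44, 20, 37, 25, 17]
Tree (level-order array): [15, 8, 40, 3, 12, 16, 44, None, None, None, None, None, 23, None, None, 19, 31, 18, 20, 25, 37, 17]
In a BST, the LCA of p=3, q=44 is the first node v on the
root-to-leaf path with p <= v <= q (go left if both < v, right if both > v).
Walk from root:
  at 15: 3 <= 15 <= 44, this is the LCA
LCA = 15


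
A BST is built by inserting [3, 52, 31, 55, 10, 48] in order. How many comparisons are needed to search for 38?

Search path for 38: 3 -> 52 -> 31 -> 48
Found: False
Comparisons: 4


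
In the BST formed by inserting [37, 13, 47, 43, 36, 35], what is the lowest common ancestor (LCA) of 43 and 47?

Tree insertion order: [37, 13, 47, 43, 36, 35]
Tree (level-order array): [37, 13, 47, None, 36, 43, None, 35]
In a BST, the LCA of p=43, q=47 is the first node v on the
root-to-leaf path with p <= v <= q (go left if both < v, right if both > v).
Walk from root:
  at 37: both 43 and 47 > 37, go right
  at 47: 43 <= 47 <= 47, this is the LCA
LCA = 47


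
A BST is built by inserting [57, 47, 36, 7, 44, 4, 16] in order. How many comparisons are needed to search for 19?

Search path for 19: 57 -> 47 -> 36 -> 7 -> 16
Found: False
Comparisons: 5


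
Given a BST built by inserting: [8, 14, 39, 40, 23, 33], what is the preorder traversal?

Tree insertion order: [8, 14, 39, 40, 23, 33]
Tree (level-order array): [8, None, 14, None, 39, 23, 40, None, 33]
Preorder traversal: [8, 14, 39, 23, 33, 40]


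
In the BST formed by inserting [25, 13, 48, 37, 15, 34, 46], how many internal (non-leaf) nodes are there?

Tree built from: [25, 13, 48, 37, 15, 34, 46]
Tree (level-order array): [25, 13, 48, None, 15, 37, None, None, None, 34, 46]
Rule: An internal node has at least one child.
Per-node child counts:
  node 25: 2 child(ren)
  node 13: 1 child(ren)
  node 15: 0 child(ren)
  node 48: 1 child(ren)
  node 37: 2 child(ren)
  node 34: 0 child(ren)
  node 46: 0 child(ren)
Matching nodes: [25, 13, 48, 37]
Count of internal (non-leaf) nodes: 4


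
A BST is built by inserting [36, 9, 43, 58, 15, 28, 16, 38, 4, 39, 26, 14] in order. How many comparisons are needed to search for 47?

Search path for 47: 36 -> 43 -> 58
Found: False
Comparisons: 3


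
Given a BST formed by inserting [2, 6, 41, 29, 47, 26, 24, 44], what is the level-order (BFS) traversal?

Tree insertion order: [2, 6, 41, 29, 47, 26, 24, 44]
Tree (level-order array): [2, None, 6, None, 41, 29, 47, 26, None, 44, None, 24]
BFS from the root, enqueuing left then right child of each popped node:
  queue [2] -> pop 2, enqueue [6], visited so far: [2]
  queue [6] -> pop 6, enqueue [41], visited so far: [2, 6]
  queue [41] -> pop 41, enqueue [29, 47], visited so far: [2, 6, 41]
  queue [29, 47] -> pop 29, enqueue [26], visited so far: [2, 6, 41, 29]
  queue [47, 26] -> pop 47, enqueue [44], visited so far: [2, 6, 41, 29, 47]
  queue [26, 44] -> pop 26, enqueue [24], visited so far: [2, 6, 41, 29, 47, 26]
  queue [44, 24] -> pop 44, enqueue [none], visited so far: [2, 6, 41, 29, 47, 26, 44]
  queue [24] -> pop 24, enqueue [none], visited so far: [2, 6, 41, 29, 47, 26, 44, 24]
Result: [2, 6, 41, 29, 47, 26, 44, 24]


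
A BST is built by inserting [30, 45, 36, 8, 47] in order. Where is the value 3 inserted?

Starting tree (level order): [30, 8, 45, None, None, 36, 47]
Insertion path: 30 -> 8
Result: insert 3 as left child of 8
Final tree (level order): [30, 8, 45, 3, None, 36, 47]


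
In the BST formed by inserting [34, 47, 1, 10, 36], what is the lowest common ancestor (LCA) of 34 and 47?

Tree insertion order: [34, 47, 1, 10, 36]
Tree (level-order array): [34, 1, 47, None, 10, 36]
In a BST, the LCA of p=34, q=47 is the first node v on the
root-to-leaf path with p <= v <= q (go left if both < v, right if both > v).
Walk from root:
  at 34: 34 <= 34 <= 47, this is the LCA
LCA = 34


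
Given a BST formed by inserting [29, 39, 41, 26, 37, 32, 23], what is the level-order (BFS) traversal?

Tree insertion order: [29, 39, 41, 26, 37, 32, 23]
Tree (level-order array): [29, 26, 39, 23, None, 37, 41, None, None, 32]
BFS from the root, enqueuing left then right child of each popped node:
  queue [29] -> pop 29, enqueue [26, 39], visited so far: [29]
  queue [26, 39] -> pop 26, enqueue [23], visited so far: [29, 26]
  queue [39, 23] -> pop 39, enqueue [37, 41], visited so far: [29, 26, 39]
  queue [23, 37, 41] -> pop 23, enqueue [none], visited so far: [29, 26, 39, 23]
  queue [37, 41] -> pop 37, enqueue [32], visited so far: [29, 26, 39, 23, 37]
  queue [41, 32] -> pop 41, enqueue [none], visited so far: [29, 26, 39, 23, 37, 41]
  queue [32] -> pop 32, enqueue [none], visited so far: [29, 26, 39, 23, 37, 41, 32]
Result: [29, 26, 39, 23, 37, 41, 32]


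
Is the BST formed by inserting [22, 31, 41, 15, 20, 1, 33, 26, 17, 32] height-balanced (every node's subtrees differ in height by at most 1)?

Tree (level-order array): [22, 15, 31, 1, 20, 26, 41, None, None, 17, None, None, None, 33, None, None, None, 32]
Definition: a tree is height-balanced if, at every node, |h(left) - h(right)| <= 1 (empty subtree has height -1).
Bottom-up per-node check:
  node 1: h_left=-1, h_right=-1, diff=0 [OK], height=0
  node 17: h_left=-1, h_right=-1, diff=0 [OK], height=0
  node 20: h_left=0, h_right=-1, diff=1 [OK], height=1
  node 15: h_left=0, h_right=1, diff=1 [OK], height=2
  node 26: h_left=-1, h_right=-1, diff=0 [OK], height=0
  node 32: h_left=-1, h_right=-1, diff=0 [OK], height=0
  node 33: h_left=0, h_right=-1, diff=1 [OK], height=1
  node 41: h_left=1, h_right=-1, diff=2 [FAIL (|1--1|=2 > 1)], height=2
  node 31: h_left=0, h_right=2, diff=2 [FAIL (|0-2|=2 > 1)], height=3
  node 22: h_left=2, h_right=3, diff=1 [OK], height=4
Node 41 violates the condition: |1 - -1| = 2 > 1.
Result: Not balanced


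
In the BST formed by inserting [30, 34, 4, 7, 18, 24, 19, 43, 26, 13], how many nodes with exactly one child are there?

Tree built from: [30, 34, 4, 7, 18, 24, 19, 43, 26, 13]
Tree (level-order array): [30, 4, 34, None, 7, None, 43, None, 18, None, None, 13, 24, None, None, 19, 26]
Rule: These are nodes with exactly 1 non-null child.
Per-node child counts:
  node 30: 2 child(ren)
  node 4: 1 child(ren)
  node 7: 1 child(ren)
  node 18: 2 child(ren)
  node 13: 0 child(ren)
  node 24: 2 child(ren)
  node 19: 0 child(ren)
  node 26: 0 child(ren)
  node 34: 1 child(ren)
  node 43: 0 child(ren)
Matching nodes: [4, 7, 34]
Count of nodes with exactly one child: 3


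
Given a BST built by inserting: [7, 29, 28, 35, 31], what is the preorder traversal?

Tree insertion order: [7, 29, 28, 35, 31]
Tree (level-order array): [7, None, 29, 28, 35, None, None, 31]
Preorder traversal: [7, 29, 28, 35, 31]


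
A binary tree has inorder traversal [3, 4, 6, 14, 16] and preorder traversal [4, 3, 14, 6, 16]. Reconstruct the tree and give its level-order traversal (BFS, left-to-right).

Inorder:  [3, 4, 6, 14, 16]
Preorder: [4, 3, 14, 6, 16]
Algorithm: preorder visits root first, so consume preorder in order;
for each root, split the current inorder slice at that value into
left-subtree inorder and right-subtree inorder, then recurse.
Recursive splits:
  root=4; inorder splits into left=[3], right=[6, 14, 16]
  root=3; inorder splits into left=[], right=[]
  root=14; inorder splits into left=[6], right=[16]
  root=6; inorder splits into left=[], right=[]
  root=16; inorder splits into left=[], right=[]
Reconstructed level-order: [4, 3, 14, 6, 16]


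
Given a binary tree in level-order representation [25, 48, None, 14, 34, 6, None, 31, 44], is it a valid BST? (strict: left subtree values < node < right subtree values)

Level-order array: [25, 48, None, 14, 34, 6, None, 31, 44]
Validate using subtree bounds (lo, hi): at each node, require lo < value < hi,
then recurse left with hi=value and right with lo=value.
Preorder trace (stopping at first violation):
  at node 25 with bounds (-inf, +inf): OK
  at node 48 with bounds (-inf, 25): VIOLATION
Node 48 violates its bound: not (-inf < 48 < 25).
Result: Not a valid BST


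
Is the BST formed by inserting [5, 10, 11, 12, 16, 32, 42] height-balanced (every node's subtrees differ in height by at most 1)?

Tree (level-order array): [5, None, 10, None, 11, None, 12, None, 16, None, 32, None, 42]
Definition: a tree is height-balanced if, at every node, |h(left) - h(right)| <= 1 (empty subtree has height -1).
Bottom-up per-node check:
  node 42: h_left=-1, h_right=-1, diff=0 [OK], height=0
  node 32: h_left=-1, h_right=0, diff=1 [OK], height=1
  node 16: h_left=-1, h_right=1, diff=2 [FAIL (|-1-1|=2 > 1)], height=2
  node 12: h_left=-1, h_right=2, diff=3 [FAIL (|-1-2|=3 > 1)], height=3
  node 11: h_left=-1, h_right=3, diff=4 [FAIL (|-1-3|=4 > 1)], height=4
  node 10: h_left=-1, h_right=4, diff=5 [FAIL (|-1-4|=5 > 1)], height=5
  node 5: h_left=-1, h_right=5, diff=6 [FAIL (|-1-5|=6 > 1)], height=6
Node 16 violates the condition: |-1 - 1| = 2 > 1.
Result: Not balanced


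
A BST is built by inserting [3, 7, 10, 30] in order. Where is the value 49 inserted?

Starting tree (level order): [3, None, 7, None, 10, None, 30]
Insertion path: 3 -> 7 -> 10 -> 30
Result: insert 49 as right child of 30
Final tree (level order): [3, None, 7, None, 10, None, 30, None, 49]


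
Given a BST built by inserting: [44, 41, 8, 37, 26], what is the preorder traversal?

Tree insertion order: [44, 41, 8, 37, 26]
Tree (level-order array): [44, 41, None, 8, None, None, 37, 26]
Preorder traversal: [44, 41, 8, 37, 26]


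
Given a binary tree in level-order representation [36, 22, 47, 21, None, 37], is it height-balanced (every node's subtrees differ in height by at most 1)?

Tree (level-order array): [36, 22, 47, 21, None, 37]
Definition: a tree is height-balanced if, at every node, |h(left) - h(right)| <= 1 (empty subtree has height -1).
Bottom-up per-node check:
  node 21: h_left=-1, h_right=-1, diff=0 [OK], height=0
  node 22: h_left=0, h_right=-1, diff=1 [OK], height=1
  node 37: h_left=-1, h_right=-1, diff=0 [OK], height=0
  node 47: h_left=0, h_right=-1, diff=1 [OK], height=1
  node 36: h_left=1, h_right=1, diff=0 [OK], height=2
All nodes satisfy the balance condition.
Result: Balanced


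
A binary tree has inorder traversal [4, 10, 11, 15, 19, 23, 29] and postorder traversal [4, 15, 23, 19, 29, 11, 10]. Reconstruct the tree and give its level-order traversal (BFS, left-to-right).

Inorder:   [4, 10, 11, 15, 19, 23, 29]
Postorder: [4, 15, 23, 19, 29, 11, 10]
Algorithm: postorder visits root last, so walk postorder right-to-left;
each value is the root of the current inorder slice — split it at that
value, recurse on the right subtree first, then the left.
Recursive splits:
  root=10; inorder splits into left=[4], right=[11, 15, 19, 23, 29]
  root=11; inorder splits into left=[], right=[15, 19, 23, 29]
  root=29; inorder splits into left=[15, 19, 23], right=[]
  root=19; inorder splits into left=[15], right=[23]
  root=23; inorder splits into left=[], right=[]
  root=15; inorder splits into left=[], right=[]
  root=4; inorder splits into left=[], right=[]
Reconstructed level-order: [10, 4, 11, 29, 19, 15, 23]


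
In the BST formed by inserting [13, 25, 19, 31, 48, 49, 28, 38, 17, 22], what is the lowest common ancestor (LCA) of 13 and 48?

Tree insertion order: [13, 25, 19, 31, 48, 49, 28, 38, 17, 22]
Tree (level-order array): [13, None, 25, 19, 31, 17, 22, 28, 48, None, None, None, None, None, None, 38, 49]
In a BST, the LCA of p=13, q=48 is the first node v on the
root-to-leaf path with p <= v <= q (go left if both < v, right if both > v).
Walk from root:
  at 13: 13 <= 13 <= 48, this is the LCA
LCA = 13


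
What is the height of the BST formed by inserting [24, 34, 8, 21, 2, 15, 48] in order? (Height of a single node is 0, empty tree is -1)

Insertion order: [24, 34, 8, 21, 2, 15, 48]
Tree (level-order array): [24, 8, 34, 2, 21, None, 48, None, None, 15]
Compute height bottom-up (empty subtree = -1):
  height(2) = 1 + max(-1, -1) = 0
  height(15) = 1 + max(-1, -1) = 0
  height(21) = 1 + max(0, -1) = 1
  height(8) = 1 + max(0, 1) = 2
  height(48) = 1 + max(-1, -1) = 0
  height(34) = 1 + max(-1, 0) = 1
  height(24) = 1 + max(2, 1) = 3
Height = 3


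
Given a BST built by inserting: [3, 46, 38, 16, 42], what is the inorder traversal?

Tree insertion order: [3, 46, 38, 16, 42]
Tree (level-order array): [3, None, 46, 38, None, 16, 42]
Inorder traversal: [3, 16, 38, 42, 46]


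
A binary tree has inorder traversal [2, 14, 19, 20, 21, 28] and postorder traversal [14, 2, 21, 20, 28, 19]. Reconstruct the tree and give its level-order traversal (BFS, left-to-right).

Inorder:   [2, 14, 19, 20, 21, 28]
Postorder: [14, 2, 21, 20, 28, 19]
Algorithm: postorder visits root last, so walk postorder right-to-left;
each value is the root of the current inorder slice — split it at that
value, recurse on the right subtree first, then the left.
Recursive splits:
  root=19; inorder splits into left=[2, 14], right=[20, 21, 28]
  root=28; inorder splits into left=[20, 21], right=[]
  root=20; inorder splits into left=[], right=[21]
  root=21; inorder splits into left=[], right=[]
  root=2; inorder splits into left=[], right=[14]
  root=14; inorder splits into left=[], right=[]
Reconstructed level-order: [19, 2, 28, 14, 20, 21]


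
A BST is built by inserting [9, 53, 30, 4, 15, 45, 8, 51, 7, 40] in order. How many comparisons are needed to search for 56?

Search path for 56: 9 -> 53
Found: False
Comparisons: 2


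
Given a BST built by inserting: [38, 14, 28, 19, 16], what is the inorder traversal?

Tree insertion order: [38, 14, 28, 19, 16]
Tree (level-order array): [38, 14, None, None, 28, 19, None, 16]
Inorder traversal: [14, 16, 19, 28, 38]


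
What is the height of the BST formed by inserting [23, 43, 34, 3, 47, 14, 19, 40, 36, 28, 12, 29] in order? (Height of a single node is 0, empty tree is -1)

Insertion order: [23, 43, 34, 3, 47, 14, 19, 40, 36, 28, 12, 29]
Tree (level-order array): [23, 3, 43, None, 14, 34, 47, 12, 19, 28, 40, None, None, None, None, None, None, None, 29, 36]
Compute height bottom-up (empty subtree = -1):
  height(12) = 1 + max(-1, -1) = 0
  height(19) = 1 + max(-1, -1) = 0
  height(14) = 1 + max(0, 0) = 1
  height(3) = 1 + max(-1, 1) = 2
  height(29) = 1 + max(-1, -1) = 0
  height(28) = 1 + max(-1, 0) = 1
  height(36) = 1 + max(-1, -1) = 0
  height(40) = 1 + max(0, -1) = 1
  height(34) = 1 + max(1, 1) = 2
  height(47) = 1 + max(-1, -1) = 0
  height(43) = 1 + max(2, 0) = 3
  height(23) = 1 + max(2, 3) = 4
Height = 4


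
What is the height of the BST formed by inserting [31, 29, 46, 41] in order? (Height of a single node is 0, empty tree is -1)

Insertion order: [31, 29, 46, 41]
Tree (level-order array): [31, 29, 46, None, None, 41]
Compute height bottom-up (empty subtree = -1):
  height(29) = 1 + max(-1, -1) = 0
  height(41) = 1 + max(-1, -1) = 0
  height(46) = 1 + max(0, -1) = 1
  height(31) = 1 + max(0, 1) = 2
Height = 2


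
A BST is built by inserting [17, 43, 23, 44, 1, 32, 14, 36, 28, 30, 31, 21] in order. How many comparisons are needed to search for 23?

Search path for 23: 17 -> 43 -> 23
Found: True
Comparisons: 3


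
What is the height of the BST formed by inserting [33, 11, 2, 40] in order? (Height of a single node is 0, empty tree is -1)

Insertion order: [33, 11, 2, 40]
Tree (level-order array): [33, 11, 40, 2]
Compute height bottom-up (empty subtree = -1):
  height(2) = 1 + max(-1, -1) = 0
  height(11) = 1 + max(0, -1) = 1
  height(40) = 1 + max(-1, -1) = 0
  height(33) = 1 + max(1, 0) = 2
Height = 2


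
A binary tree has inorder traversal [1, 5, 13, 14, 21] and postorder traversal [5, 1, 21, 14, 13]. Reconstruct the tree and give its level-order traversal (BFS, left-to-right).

Inorder:   [1, 5, 13, 14, 21]
Postorder: [5, 1, 21, 14, 13]
Algorithm: postorder visits root last, so walk postorder right-to-left;
each value is the root of the current inorder slice — split it at that
value, recurse on the right subtree first, then the left.
Recursive splits:
  root=13; inorder splits into left=[1, 5], right=[14, 21]
  root=14; inorder splits into left=[], right=[21]
  root=21; inorder splits into left=[], right=[]
  root=1; inorder splits into left=[], right=[5]
  root=5; inorder splits into left=[], right=[]
Reconstructed level-order: [13, 1, 14, 5, 21]


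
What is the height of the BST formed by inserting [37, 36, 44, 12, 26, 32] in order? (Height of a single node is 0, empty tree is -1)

Insertion order: [37, 36, 44, 12, 26, 32]
Tree (level-order array): [37, 36, 44, 12, None, None, None, None, 26, None, 32]
Compute height bottom-up (empty subtree = -1):
  height(32) = 1 + max(-1, -1) = 0
  height(26) = 1 + max(-1, 0) = 1
  height(12) = 1 + max(-1, 1) = 2
  height(36) = 1 + max(2, -1) = 3
  height(44) = 1 + max(-1, -1) = 0
  height(37) = 1 + max(3, 0) = 4
Height = 4


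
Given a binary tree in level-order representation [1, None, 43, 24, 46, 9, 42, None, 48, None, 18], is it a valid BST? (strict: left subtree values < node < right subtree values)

Level-order array: [1, None, 43, 24, 46, 9, 42, None, 48, None, 18]
Validate using subtree bounds (lo, hi): at each node, require lo < value < hi,
then recurse left with hi=value and right with lo=value.
Preorder trace (stopping at first violation):
  at node 1 with bounds (-inf, +inf): OK
  at node 43 with bounds (1, +inf): OK
  at node 24 with bounds (1, 43): OK
  at node 9 with bounds (1, 24): OK
  at node 18 with bounds (9, 24): OK
  at node 42 with bounds (24, 43): OK
  at node 46 with bounds (43, +inf): OK
  at node 48 with bounds (46, +inf): OK
No violation found at any node.
Result: Valid BST


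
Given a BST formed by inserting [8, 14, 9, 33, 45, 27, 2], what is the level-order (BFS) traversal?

Tree insertion order: [8, 14, 9, 33, 45, 27, 2]
Tree (level-order array): [8, 2, 14, None, None, 9, 33, None, None, 27, 45]
BFS from the root, enqueuing left then right child of each popped node:
  queue [8] -> pop 8, enqueue [2, 14], visited so far: [8]
  queue [2, 14] -> pop 2, enqueue [none], visited so far: [8, 2]
  queue [14] -> pop 14, enqueue [9, 33], visited so far: [8, 2, 14]
  queue [9, 33] -> pop 9, enqueue [none], visited so far: [8, 2, 14, 9]
  queue [33] -> pop 33, enqueue [27, 45], visited so far: [8, 2, 14, 9, 33]
  queue [27, 45] -> pop 27, enqueue [none], visited so far: [8, 2, 14, 9, 33, 27]
  queue [45] -> pop 45, enqueue [none], visited so far: [8, 2, 14, 9, 33, 27, 45]
Result: [8, 2, 14, 9, 33, 27, 45]
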